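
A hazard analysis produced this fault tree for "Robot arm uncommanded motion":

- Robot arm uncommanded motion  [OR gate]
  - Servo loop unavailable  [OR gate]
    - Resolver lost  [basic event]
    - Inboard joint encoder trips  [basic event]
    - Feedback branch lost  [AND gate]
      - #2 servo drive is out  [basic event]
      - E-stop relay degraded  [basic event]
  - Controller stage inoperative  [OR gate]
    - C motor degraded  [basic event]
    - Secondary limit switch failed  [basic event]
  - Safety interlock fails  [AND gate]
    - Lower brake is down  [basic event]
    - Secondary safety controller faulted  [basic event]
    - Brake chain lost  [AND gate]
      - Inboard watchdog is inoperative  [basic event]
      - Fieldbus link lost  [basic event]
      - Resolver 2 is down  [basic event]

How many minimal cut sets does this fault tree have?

Feedback branch lost [AND]: one cut set from each child combined → 1 × 1 = 1 cut set(s).
Servo loop unavailable [OR]: union of children's cut sets → 3 cut set(s).
Controller stage inoperative [OR]: union of children's cut sets → 2 cut set(s).
Brake chain lost [AND]: one cut set from each child combined → 1 × 1 × 1 = 1 cut set(s).
Safety interlock fails [AND]: one cut set from each child combined → 1 × 1 × 1 = 1 cut set(s).
Robot arm uncommanded motion [OR]: union of children's cut sets → 6 cut set(s).
Minimal cut sets: {Resolver lost}; {Inboard joint encoder trips}; {#2 servo drive is out, E-stop relay degraded}; {C motor degraded}; {Secondary limit switch failed}; {Fieldbus link lost, Inboard watchdog is inoperative, Lower brake is down, Resolver 2 is down, Secondary safety controller faulted}.

6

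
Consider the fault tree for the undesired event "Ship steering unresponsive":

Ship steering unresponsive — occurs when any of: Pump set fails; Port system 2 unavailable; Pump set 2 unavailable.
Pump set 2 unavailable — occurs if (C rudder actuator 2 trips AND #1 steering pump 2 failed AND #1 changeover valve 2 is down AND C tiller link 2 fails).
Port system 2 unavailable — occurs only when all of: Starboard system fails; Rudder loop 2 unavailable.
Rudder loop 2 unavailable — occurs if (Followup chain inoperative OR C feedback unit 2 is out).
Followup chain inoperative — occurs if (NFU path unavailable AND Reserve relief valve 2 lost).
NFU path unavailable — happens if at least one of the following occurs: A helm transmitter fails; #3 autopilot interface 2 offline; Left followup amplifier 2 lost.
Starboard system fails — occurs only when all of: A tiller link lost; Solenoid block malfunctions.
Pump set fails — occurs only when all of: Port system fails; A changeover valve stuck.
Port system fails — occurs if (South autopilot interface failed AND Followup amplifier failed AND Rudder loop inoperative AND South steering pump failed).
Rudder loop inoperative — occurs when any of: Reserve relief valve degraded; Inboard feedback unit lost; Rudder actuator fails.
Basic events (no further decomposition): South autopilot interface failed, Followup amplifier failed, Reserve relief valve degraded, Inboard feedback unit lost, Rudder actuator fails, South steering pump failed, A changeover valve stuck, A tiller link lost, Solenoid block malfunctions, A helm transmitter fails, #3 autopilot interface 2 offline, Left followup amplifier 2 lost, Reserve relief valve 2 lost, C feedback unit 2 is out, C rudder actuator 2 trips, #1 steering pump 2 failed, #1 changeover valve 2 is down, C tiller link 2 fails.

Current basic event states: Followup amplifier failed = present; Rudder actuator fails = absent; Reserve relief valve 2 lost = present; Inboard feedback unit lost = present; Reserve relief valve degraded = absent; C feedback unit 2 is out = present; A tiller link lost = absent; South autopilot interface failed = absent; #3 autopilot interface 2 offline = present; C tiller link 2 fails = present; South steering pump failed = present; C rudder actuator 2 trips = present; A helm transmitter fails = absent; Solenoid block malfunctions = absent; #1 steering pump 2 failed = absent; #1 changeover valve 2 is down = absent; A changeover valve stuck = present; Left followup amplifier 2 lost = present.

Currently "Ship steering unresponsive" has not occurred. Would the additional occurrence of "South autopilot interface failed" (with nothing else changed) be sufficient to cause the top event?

Counterfactual: set "South autopilot interface failed" to occurred.
Rudder loop inoperative [OR]: Reserve relief valve degraded=not, Inboard feedback unit lost=occurs, Rudder actuator fails=not → at least one input occurs → occurs.
Port system fails [AND]: South autopilot interface failed=occurs, Followup amplifier failed=occurs, Rudder loop inoperative=occurs, South steering pump failed=occurs → all inputs occur → occurs.
Pump set fails [AND]: Port system fails=occurs, A changeover valve stuck=occurs → all inputs occur → occurs.
Starboard system fails [AND]: A tiller link lost=not, Solenoid block malfunctions=not → not all inputs occur → does not occur.
NFU path unavailable [OR]: A helm transmitter fails=not, #3 autopilot interface 2 offline=occurs, Left followup amplifier 2 lost=occurs → at least one input occurs → occurs.
Followup chain inoperative [AND]: NFU path unavailable=occurs, Reserve relief valve 2 lost=occurs → all inputs occur → occurs.
Rudder loop 2 unavailable [OR]: Followup chain inoperative=occurs, C feedback unit 2 is out=occurs → at least one input occurs → occurs.
Port system 2 unavailable [AND]: Starboard system fails=not, Rudder loop 2 unavailable=occurs → not all inputs occur → does not occur.
Pump set 2 unavailable [AND]: C rudder actuator 2 trips=occurs, #1 steering pump 2 failed=not, #1 changeover valve 2 is down=not, C tiller link 2 fails=occurs → not all inputs occur → does not occur.
Ship steering unresponsive [OR]: Pump set fails=occurs, Port system 2 unavailable=not, Pump set 2 unavailable=not → at least one input occurs → occurs.

Yes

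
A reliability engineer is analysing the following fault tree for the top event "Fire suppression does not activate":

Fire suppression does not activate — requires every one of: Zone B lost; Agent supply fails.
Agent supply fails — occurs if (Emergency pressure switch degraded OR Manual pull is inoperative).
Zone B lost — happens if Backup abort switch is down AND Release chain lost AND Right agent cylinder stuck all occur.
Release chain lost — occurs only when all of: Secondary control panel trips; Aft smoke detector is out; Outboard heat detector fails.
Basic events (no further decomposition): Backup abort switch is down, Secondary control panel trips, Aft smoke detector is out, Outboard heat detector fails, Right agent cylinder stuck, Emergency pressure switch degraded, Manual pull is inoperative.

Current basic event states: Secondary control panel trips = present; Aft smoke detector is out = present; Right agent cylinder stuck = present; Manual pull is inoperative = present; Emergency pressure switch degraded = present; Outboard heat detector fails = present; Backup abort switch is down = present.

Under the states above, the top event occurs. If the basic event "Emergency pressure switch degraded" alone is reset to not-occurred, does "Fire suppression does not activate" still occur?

Yes

Counterfactual: set "Emergency pressure switch degraded" to not occurred.
Release chain lost [AND]: Secondary control panel trips=occurs, Aft smoke detector is out=occurs, Outboard heat detector fails=occurs → all inputs occur → occurs.
Zone B lost [AND]: Backup abort switch is down=occurs, Release chain lost=occurs, Right agent cylinder stuck=occurs → all inputs occur → occurs.
Agent supply fails [OR]: Emergency pressure switch degraded=not, Manual pull is inoperative=occurs → at least one input occurs → occurs.
Fire suppression does not activate [AND]: Zone B lost=occurs, Agent supply fails=occurs → all inputs occur → occurs.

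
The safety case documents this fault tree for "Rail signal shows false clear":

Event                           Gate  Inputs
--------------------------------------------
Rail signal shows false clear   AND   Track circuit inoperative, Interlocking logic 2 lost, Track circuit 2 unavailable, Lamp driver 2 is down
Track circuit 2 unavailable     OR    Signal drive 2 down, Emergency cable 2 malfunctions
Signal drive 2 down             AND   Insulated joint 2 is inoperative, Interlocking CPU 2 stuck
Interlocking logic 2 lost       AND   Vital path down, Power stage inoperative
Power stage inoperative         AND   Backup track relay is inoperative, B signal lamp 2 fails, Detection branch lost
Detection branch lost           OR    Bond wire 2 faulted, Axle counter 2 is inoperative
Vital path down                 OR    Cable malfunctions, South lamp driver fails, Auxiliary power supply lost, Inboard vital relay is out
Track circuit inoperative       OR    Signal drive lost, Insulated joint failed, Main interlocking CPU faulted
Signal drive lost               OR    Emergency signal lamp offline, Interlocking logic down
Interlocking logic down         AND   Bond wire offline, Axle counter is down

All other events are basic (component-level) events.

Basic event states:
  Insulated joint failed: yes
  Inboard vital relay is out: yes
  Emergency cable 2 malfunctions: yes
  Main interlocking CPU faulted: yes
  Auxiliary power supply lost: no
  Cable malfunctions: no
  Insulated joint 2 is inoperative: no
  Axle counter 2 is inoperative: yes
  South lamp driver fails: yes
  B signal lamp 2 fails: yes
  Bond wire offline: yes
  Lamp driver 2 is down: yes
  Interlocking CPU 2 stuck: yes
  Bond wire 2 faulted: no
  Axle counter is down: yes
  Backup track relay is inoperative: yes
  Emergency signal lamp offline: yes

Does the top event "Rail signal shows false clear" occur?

Interlocking logic down [AND]: Bond wire offline=occurs, Axle counter is down=occurs → all inputs occur → occurs.
Signal drive lost [OR]: Emergency signal lamp offline=occurs, Interlocking logic down=occurs → at least one input occurs → occurs.
Track circuit inoperative [OR]: Signal drive lost=occurs, Insulated joint failed=occurs, Main interlocking CPU faulted=occurs → at least one input occurs → occurs.
Vital path down [OR]: Cable malfunctions=not, South lamp driver fails=occurs, Auxiliary power supply lost=not, Inboard vital relay is out=occurs → at least one input occurs → occurs.
Detection branch lost [OR]: Bond wire 2 faulted=not, Axle counter 2 is inoperative=occurs → at least one input occurs → occurs.
Power stage inoperative [AND]: Backup track relay is inoperative=occurs, B signal lamp 2 fails=occurs, Detection branch lost=occurs → all inputs occur → occurs.
Interlocking logic 2 lost [AND]: Vital path down=occurs, Power stage inoperative=occurs → all inputs occur → occurs.
Signal drive 2 down [AND]: Insulated joint 2 is inoperative=not, Interlocking CPU 2 stuck=occurs → not all inputs occur → does not occur.
Track circuit 2 unavailable [OR]: Signal drive 2 down=not, Emergency cable 2 malfunctions=occurs → at least one input occurs → occurs.
Rail signal shows false clear [AND]: Track circuit inoperative=occurs, Interlocking logic 2 lost=occurs, Track circuit 2 unavailable=occurs, Lamp driver 2 is down=occurs → all inputs occur → occurs.

Yes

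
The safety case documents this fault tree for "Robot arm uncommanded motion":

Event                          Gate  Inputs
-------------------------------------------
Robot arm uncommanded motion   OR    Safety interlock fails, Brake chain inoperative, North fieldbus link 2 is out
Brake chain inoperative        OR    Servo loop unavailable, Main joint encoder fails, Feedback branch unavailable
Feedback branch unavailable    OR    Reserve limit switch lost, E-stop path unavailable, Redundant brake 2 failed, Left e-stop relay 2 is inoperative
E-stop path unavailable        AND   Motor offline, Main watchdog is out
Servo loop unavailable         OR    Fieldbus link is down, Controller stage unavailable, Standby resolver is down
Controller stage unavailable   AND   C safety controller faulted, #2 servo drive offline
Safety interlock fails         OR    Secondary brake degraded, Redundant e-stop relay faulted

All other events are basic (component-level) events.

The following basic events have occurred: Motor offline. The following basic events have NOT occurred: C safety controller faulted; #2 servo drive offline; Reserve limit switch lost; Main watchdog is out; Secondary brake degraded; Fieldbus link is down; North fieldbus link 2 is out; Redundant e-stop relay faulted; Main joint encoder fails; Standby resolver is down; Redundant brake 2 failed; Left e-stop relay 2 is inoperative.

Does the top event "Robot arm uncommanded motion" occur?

No

Safety interlock fails [OR]: Secondary brake degraded=not, Redundant e-stop relay faulted=not → no input occurs → does not occur.
Controller stage unavailable [AND]: C safety controller faulted=not, #2 servo drive offline=not → not all inputs occur → does not occur.
Servo loop unavailable [OR]: Fieldbus link is down=not, Controller stage unavailable=not, Standby resolver is down=not → no input occurs → does not occur.
E-stop path unavailable [AND]: Motor offline=occurs, Main watchdog is out=not → not all inputs occur → does not occur.
Feedback branch unavailable [OR]: Reserve limit switch lost=not, E-stop path unavailable=not, Redundant brake 2 failed=not, Left e-stop relay 2 is inoperative=not → no input occurs → does not occur.
Brake chain inoperative [OR]: Servo loop unavailable=not, Main joint encoder fails=not, Feedback branch unavailable=not → no input occurs → does not occur.
Robot arm uncommanded motion [OR]: Safety interlock fails=not, Brake chain inoperative=not, North fieldbus link 2 is out=not → no input occurs → does not occur.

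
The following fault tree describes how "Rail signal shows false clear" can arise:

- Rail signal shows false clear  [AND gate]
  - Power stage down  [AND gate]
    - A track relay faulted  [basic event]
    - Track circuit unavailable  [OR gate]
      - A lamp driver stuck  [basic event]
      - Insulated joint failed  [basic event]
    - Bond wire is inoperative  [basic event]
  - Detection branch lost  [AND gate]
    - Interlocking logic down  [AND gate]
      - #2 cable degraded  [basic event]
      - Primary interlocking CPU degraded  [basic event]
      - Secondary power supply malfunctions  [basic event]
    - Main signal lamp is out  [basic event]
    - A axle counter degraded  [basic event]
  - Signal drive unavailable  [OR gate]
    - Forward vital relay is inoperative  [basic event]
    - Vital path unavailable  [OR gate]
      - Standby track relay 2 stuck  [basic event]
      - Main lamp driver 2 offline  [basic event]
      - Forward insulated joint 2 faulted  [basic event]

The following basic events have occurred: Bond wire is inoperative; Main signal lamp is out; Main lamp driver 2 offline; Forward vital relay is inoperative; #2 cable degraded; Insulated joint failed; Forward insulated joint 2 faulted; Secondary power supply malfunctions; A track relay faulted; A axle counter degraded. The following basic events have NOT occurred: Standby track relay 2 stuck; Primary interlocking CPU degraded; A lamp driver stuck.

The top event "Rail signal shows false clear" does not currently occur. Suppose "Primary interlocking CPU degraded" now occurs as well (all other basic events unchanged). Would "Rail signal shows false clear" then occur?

Yes

Counterfactual: set "Primary interlocking CPU degraded" to occurred.
Track circuit unavailable [OR]: A lamp driver stuck=not, Insulated joint failed=occurs → at least one input occurs → occurs.
Power stage down [AND]: A track relay faulted=occurs, Track circuit unavailable=occurs, Bond wire is inoperative=occurs → all inputs occur → occurs.
Interlocking logic down [AND]: #2 cable degraded=occurs, Primary interlocking CPU degraded=occurs, Secondary power supply malfunctions=occurs → all inputs occur → occurs.
Detection branch lost [AND]: Interlocking logic down=occurs, Main signal lamp is out=occurs, A axle counter degraded=occurs → all inputs occur → occurs.
Vital path unavailable [OR]: Standby track relay 2 stuck=not, Main lamp driver 2 offline=occurs, Forward insulated joint 2 faulted=occurs → at least one input occurs → occurs.
Signal drive unavailable [OR]: Forward vital relay is inoperative=occurs, Vital path unavailable=occurs → at least one input occurs → occurs.
Rail signal shows false clear [AND]: Power stage down=occurs, Detection branch lost=occurs, Signal drive unavailable=occurs → all inputs occur → occurs.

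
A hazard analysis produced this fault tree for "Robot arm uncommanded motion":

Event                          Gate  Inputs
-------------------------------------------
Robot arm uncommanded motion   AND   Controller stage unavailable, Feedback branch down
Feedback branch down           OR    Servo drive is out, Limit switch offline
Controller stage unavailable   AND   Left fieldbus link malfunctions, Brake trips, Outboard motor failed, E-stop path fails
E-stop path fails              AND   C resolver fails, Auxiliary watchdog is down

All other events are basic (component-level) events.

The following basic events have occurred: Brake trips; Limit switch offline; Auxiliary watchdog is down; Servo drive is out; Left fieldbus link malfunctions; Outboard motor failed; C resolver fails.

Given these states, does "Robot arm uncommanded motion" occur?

E-stop path fails [AND]: C resolver fails=occurs, Auxiliary watchdog is down=occurs → all inputs occur → occurs.
Controller stage unavailable [AND]: Left fieldbus link malfunctions=occurs, Brake trips=occurs, Outboard motor failed=occurs, E-stop path fails=occurs → all inputs occur → occurs.
Feedback branch down [OR]: Servo drive is out=occurs, Limit switch offline=occurs → at least one input occurs → occurs.
Robot arm uncommanded motion [AND]: Controller stage unavailable=occurs, Feedback branch down=occurs → all inputs occur → occurs.

Yes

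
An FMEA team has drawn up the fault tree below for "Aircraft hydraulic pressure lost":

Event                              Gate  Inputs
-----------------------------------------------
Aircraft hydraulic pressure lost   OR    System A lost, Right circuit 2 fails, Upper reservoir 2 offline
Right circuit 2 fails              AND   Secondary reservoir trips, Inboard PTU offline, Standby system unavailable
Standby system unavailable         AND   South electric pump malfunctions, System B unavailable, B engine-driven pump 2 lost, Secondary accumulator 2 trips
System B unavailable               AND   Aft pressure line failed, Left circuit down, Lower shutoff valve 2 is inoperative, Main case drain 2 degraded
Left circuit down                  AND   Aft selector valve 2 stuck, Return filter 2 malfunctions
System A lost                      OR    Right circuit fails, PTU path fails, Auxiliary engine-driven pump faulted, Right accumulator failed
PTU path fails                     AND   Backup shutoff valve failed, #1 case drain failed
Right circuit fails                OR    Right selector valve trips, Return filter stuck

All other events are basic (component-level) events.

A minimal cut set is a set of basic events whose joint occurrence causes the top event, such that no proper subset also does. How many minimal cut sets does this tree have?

Right circuit fails [OR]: union of children's cut sets → 2 cut set(s).
PTU path fails [AND]: one cut set from each child combined → 1 × 1 = 1 cut set(s).
System A lost [OR]: union of children's cut sets → 5 cut set(s).
Left circuit down [AND]: one cut set from each child combined → 1 × 1 = 1 cut set(s).
System B unavailable [AND]: one cut set from each child combined → 1 × 1 × 1 × 1 = 1 cut set(s).
Standby system unavailable [AND]: one cut set from each child combined → 1 × 1 × 1 × 1 = 1 cut set(s).
Right circuit 2 fails [AND]: one cut set from each child combined → 1 × 1 × 1 = 1 cut set(s).
Aircraft hydraulic pressure lost [OR]: union of children's cut sets → 7 cut set(s).
Minimal cut sets: {Right selector valve trips}; {Return filter stuck}; {#1 case drain failed, Backup shutoff valve failed}; {Auxiliary engine-driven pump faulted}; {Right accumulator failed}; {Aft pressure line failed, Aft selector valve 2 stuck, B engine-driven pump 2 lost, Inboard PTU offline, Lower shutoff valve 2 is inoperative, Main case drain 2 degraded, Return filter 2 malfunctions, Secondary accumulator 2 trips, Secondary reservoir trips, South electric pump malfunctions}; {Upper reservoir 2 offline}.

7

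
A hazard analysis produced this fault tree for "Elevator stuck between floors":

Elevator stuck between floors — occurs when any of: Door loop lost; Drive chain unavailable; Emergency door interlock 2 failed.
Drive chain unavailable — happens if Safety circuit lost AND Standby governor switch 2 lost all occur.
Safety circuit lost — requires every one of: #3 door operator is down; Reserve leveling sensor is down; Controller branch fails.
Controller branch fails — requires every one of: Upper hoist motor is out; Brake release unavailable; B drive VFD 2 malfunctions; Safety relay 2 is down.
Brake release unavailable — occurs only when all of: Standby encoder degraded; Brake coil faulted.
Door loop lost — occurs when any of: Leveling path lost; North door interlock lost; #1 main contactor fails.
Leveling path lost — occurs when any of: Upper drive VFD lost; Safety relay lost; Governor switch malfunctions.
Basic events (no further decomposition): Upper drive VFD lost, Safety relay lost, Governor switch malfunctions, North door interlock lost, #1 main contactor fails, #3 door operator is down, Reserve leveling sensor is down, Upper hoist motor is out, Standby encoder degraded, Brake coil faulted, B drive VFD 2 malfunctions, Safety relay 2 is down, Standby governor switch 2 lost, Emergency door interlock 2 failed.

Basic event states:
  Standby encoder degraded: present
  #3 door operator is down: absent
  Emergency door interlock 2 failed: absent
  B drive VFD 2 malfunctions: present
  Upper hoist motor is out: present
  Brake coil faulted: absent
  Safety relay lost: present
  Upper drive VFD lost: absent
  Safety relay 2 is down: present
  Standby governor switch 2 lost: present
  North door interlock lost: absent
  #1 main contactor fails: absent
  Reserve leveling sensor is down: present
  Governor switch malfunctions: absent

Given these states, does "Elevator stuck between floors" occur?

Leveling path lost [OR]: Upper drive VFD lost=not, Safety relay lost=occurs, Governor switch malfunctions=not → at least one input occurs → occurs.
Door loop lost [OR]: Leveling path lost=occurs, North door interlock lost=not, #1 main contactor fails=not → at least one input occurs → occurs.
Brake release unavailable [AND]: Standby encoder degraded=occurs, Brake coil faulted=not → not all inputs occur → does not occur.
Controller branch fails [AND]: Upper hoist motor is out=occurs, Brake release unavailable=not, B drive VFD 2 malfunctions=occurs, Safety relay 2 is down=occurs → not all inputs occur → does not occur.
Safety circuit lost [AND]: #3 door operator is down=not, Reserve leveling sensor is down=occurs, Controller branch fails=not → not all inputs occur → does not occur.
Drive chain unavailable [AND]: Safety circuit lost=not, Standby governor switch 2 lost=occurs → not all inputs occur → does not occur.
Elevator stuck between floors [OR]: Door loop lost=occurs, Drive chain unavailable=not, Emergency door interlock 2 failed=not → at least one input occurs → occurs.

Yes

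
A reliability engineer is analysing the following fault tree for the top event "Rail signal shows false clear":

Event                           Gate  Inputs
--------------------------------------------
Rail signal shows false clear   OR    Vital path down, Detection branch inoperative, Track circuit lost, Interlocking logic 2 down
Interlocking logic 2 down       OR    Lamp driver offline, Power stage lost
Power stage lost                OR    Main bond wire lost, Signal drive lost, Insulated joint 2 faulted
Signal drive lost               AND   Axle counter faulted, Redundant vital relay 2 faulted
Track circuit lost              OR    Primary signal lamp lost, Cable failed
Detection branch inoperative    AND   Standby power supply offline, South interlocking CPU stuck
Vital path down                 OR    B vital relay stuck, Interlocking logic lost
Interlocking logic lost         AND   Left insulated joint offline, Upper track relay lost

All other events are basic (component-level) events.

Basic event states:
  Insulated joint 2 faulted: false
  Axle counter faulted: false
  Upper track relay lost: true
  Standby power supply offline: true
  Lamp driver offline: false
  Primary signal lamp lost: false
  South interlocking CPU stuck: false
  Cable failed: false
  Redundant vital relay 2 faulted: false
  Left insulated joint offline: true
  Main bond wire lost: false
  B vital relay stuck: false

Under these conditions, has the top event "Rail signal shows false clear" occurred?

Interlocking logic lost [AND]: Left insulated joint offline=occurs, Upper track relay lost=occurs → all inputs occur → occurs.
Vital path down [OR]: B vital relay stuck=not, Interlocking logic lost=occurs → at least one input occurs → occurs.
Detection branch inoperative [AND]: Standby power supply offline=occurs, South interlocking CPU stuck=not → not all inputs occur → does not occur.
Track circuit lost [OR]: Primary signal lamp lost=not, Cable failed=not → no input occurs → does not occur.
Signal drive lost [AND]: Axle counter faulted=not, Redundant vital relay 2 faulted=not → not all inputs occur → does not occur.
Power stage lost [OR]: Main bond wire lost=not, Signal drive lost=not, Insulated joint 2 faulted=not → no input occurs → does not occur.
Interlocking logic 2 down [OR]: Lamp driver offline=not, Power stage lost=not → no input occurs → does not occur.
Rail signal shows false clear [OR]: Vital path down=occurs, Detection branch inoperative=not, Track circuit lost=not, Interlocking logic 2 down=not → at least one input occurs → occurs.

Yes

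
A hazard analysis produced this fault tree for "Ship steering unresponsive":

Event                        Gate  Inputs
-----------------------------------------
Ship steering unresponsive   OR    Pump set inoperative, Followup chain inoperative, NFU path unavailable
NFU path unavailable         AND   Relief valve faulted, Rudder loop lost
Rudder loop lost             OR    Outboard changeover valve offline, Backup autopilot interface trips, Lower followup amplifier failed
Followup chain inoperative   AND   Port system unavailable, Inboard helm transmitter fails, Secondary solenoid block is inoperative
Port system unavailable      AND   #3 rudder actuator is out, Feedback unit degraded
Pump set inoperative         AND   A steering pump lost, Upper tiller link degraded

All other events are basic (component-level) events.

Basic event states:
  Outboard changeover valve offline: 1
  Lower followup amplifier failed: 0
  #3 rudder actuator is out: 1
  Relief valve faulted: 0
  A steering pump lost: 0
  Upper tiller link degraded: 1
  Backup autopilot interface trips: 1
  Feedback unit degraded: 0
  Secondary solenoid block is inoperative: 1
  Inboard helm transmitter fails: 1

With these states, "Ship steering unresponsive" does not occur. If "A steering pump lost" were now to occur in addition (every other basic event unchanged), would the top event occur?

Counterfactual: set "A steering pump lost" to occurred.
Pump set inoperative [AND]: A steering pump lost=occurs, Upper tiller link degraded=occurs → all inputs occur → occurs.
Port system unavailable [AND]: #3 rudder actuator is out=occurs, Feedback unit degraded=not → not all inputs occur → does not occur.
Followup chain inoperative [AND]: Port system unavailable=not, Inboard helm transmitter fails=occurs, Secondary solenoid block is inoperative=occurs → not all inputs occur → does not occur.
Rudder loop lost [OR]: Outboard changeover valve offline=occurs, Backup autopilot interface trips=occurs, Lower followup amplifier failed=not → at least one input occurs → occurs.
NFU path unavailable [AND]: Relief valve faulted=not, Rudder loop lost=occurs → not all inputs occur → does not occur.
Ship steering unresponsive [OR]: Pump set inoperative=occurs, Followup chain inoperative=not, NFU path unavailable=not → at least one input occurs → occurs.

Yes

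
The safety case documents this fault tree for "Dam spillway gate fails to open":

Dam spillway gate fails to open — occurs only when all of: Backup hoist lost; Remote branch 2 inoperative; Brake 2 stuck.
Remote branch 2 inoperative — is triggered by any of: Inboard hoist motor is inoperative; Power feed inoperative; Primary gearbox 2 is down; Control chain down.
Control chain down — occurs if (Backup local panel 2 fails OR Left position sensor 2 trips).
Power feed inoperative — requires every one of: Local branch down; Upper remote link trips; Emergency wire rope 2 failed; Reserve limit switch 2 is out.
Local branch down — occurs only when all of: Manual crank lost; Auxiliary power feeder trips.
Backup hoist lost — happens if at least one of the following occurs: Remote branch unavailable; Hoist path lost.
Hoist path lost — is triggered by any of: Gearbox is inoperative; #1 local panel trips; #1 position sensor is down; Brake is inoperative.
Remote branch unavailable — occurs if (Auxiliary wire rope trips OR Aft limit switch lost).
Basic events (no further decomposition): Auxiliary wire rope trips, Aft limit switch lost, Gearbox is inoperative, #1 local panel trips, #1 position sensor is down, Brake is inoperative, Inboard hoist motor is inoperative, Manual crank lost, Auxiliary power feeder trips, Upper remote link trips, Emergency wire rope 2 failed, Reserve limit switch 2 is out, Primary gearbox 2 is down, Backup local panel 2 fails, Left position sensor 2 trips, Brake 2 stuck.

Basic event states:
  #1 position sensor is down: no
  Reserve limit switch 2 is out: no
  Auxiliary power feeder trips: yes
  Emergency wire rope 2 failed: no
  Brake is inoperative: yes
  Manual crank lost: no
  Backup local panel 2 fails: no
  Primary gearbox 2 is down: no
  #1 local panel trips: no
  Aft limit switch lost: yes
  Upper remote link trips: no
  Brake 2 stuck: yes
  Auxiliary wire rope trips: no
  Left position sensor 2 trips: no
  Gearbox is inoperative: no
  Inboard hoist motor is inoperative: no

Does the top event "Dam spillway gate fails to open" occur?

Remote branch unavailable [OR]: Auxiliary wire rope trips=not, Aft limit switch lost=occurs → at least one input occurs → occurs.
Hoist path lost [OR]: Gearbox is inoperative=not, #1 local panel trips=not, #1 position sensor is down=not, Brake is inoperative=occurs → at least one input occurs → occurs.
Backup hoist lost [OR]: Remote branch unavailable=occurs, Hoist path lost=occurs → at least one input occurs → occurs.
Local branch down [AND]: Manual crank lost=not, Auxiliary power feeder trips=occurs → not all inputs occur → does not occur.
Power feed inoperative [AND]: Local branch down=not, Upper remote link trips=not, Emergency wire rope 2 failed=not, Reserve limit switch 2 is out=not → not all inputs occur → does not occur.
Control chain down [OR]: Backup local panel 2 fails=not, Left position sensor 2 trips=not → no input occurs → does not occur.
Remote branch 2 inoperative [OR]: Inboard hoist motor is inoperative=not, Power feed inoperative=not, Primary gearbox 2 is down=not, Control chain down=not → no input occurs → does not occur.
Dam spillway gate fails to open [AND]: Backup hoist lost=occurs, Remote branch 2 inoperative=not, Brake 2 stuck=occurs → not all inputs occur → does not occur.

No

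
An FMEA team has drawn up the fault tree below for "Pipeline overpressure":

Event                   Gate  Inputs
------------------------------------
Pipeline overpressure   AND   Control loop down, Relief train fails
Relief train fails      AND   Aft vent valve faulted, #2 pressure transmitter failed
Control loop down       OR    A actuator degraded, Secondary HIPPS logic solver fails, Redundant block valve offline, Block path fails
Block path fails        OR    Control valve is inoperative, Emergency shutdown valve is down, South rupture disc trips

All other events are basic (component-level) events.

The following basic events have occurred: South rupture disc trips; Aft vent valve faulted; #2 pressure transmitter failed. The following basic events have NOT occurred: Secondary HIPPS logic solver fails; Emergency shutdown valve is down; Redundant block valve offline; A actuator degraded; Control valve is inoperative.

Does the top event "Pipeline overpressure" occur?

Yes

Block path fails [OR]: Control valve is inoperative=not, Emergency shutdown valve is down=not, South rupture disc trips=occurs → at least one input occurs → occurs.
Control loop down [OR]: A actuator degraded=not, Secondary HIPPS logic solver fails=not, Redundant block valve offline=not, Block path fails=occurs → at least one input occurs → occurs.
Relief train fails [AND]: Aft vent valve faulted=occurs, #2 pressure transmitter failed=occurs → all inputs occur → occurs.
Pipeline overpressure [AND]: Control loop down=occurs, Relief train fails=occurs → all inputs occur → occurs.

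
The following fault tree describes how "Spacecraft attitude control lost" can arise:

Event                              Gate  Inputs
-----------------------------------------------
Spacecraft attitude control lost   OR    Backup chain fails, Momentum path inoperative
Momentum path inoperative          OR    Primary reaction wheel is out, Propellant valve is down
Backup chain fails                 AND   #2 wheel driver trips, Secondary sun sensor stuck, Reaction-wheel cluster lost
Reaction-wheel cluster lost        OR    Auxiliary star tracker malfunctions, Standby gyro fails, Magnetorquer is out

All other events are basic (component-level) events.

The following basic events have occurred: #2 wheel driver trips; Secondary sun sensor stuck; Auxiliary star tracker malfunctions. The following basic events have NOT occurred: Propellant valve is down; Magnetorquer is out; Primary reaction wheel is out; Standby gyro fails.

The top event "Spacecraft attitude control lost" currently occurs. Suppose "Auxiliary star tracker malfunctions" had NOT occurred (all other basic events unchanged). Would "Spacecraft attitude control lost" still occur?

No

Counterfactual: set "Auxiliary star tracker malfunctions" to not occurred.
Reaction-wheel cluster lost [OR]: Auxiliary star tracker malfunctions=not, Standby gyro fails=not, Magnetorquer is out=not → no input occurs → does not occur.
Backup chain fails [AND]: #2 wheel driver trips=occurs, Secondary sun sensor stuck=occurs, Reaction-wheel cluster lost=not → not all inputs occur → does not occur.
Momentum path inoperative [OR]: Primary reaction wheel is out=not, Propellant valve is down=not → no input occurs → does not occur.
Spacecraft attitude control lost [OR]: Backup chain fails=not, Momentum path inoperative=not → no input occurs → does not occur.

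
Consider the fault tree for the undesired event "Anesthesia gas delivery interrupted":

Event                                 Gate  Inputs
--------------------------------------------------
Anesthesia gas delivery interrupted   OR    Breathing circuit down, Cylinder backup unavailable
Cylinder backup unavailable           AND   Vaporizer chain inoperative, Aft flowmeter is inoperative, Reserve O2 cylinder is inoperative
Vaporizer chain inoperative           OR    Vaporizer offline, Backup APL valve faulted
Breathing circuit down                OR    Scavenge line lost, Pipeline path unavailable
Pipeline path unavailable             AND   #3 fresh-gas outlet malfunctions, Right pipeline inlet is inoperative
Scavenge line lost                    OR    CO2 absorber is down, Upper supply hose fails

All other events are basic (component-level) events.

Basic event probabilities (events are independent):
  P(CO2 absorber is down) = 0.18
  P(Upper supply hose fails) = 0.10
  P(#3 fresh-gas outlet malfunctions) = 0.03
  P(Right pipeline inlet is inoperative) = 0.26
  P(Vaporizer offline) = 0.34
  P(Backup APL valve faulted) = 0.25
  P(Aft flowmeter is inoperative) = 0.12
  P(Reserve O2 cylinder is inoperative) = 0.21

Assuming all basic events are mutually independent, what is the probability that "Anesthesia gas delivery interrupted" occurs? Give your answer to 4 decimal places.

P(Scavenge line lost) [OR] = 1 − (1−0.18) × (1−0.10) = 0.262000
P(Pipeline path unavailable) [AND] = 0.03 × 0.26 = 0.007800
P(Breathing circuit down) [OR] = 1 − (1−0.262000) × (1−0.007800) = 0.267756
P(Vaporizer chain inoperative) [OR] = 1 − (1−0.34) × (1−0.25) = 0.505000
P(Cylinder backup unavailable) [AND] = 0.505000 × 0.12 × 0.21 = 0.012726
P(Anesthesia gas delivery interrupted) [OR] = 1 − (1−0.267756) × (1−0.012726) = 0.277075
Rounded to 4 decimal places: P(Anesthesia gas delivery interrupted) ≈ 0.2771.

0.2771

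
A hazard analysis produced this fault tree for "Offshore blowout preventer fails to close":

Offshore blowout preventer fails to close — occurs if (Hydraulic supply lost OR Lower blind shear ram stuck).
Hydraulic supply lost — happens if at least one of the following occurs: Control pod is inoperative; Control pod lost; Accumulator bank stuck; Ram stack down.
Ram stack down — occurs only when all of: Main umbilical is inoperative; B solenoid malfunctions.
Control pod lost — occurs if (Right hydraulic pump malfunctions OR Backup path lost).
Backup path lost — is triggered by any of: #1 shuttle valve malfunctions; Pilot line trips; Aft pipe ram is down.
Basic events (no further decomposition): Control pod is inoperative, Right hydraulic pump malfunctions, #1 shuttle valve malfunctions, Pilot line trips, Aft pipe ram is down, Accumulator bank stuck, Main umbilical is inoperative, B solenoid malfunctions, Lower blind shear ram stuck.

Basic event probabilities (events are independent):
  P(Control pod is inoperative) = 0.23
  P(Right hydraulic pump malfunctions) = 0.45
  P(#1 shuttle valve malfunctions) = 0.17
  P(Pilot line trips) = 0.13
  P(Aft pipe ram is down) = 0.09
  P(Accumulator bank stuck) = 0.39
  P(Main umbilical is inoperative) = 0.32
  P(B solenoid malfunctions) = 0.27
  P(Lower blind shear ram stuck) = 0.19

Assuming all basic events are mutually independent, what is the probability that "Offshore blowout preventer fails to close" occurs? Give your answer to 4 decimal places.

0.8744

P(Backup path lost) [OR] = 1 − (1−0.17) × (1−0.13) × (1−0.09) = 0.342889
P(Control pod lost) [OR] = 1 − (1−0.45) × (1−0.342889) = 0.638589
P(Ram stack down) [AND] = 0.32 × 0.27 = 0.086400
P(Hydraulic supply lost) [OR] = 1 − (1−0.23) × (1−0.638589) × (1−0.39) × (1−0.086400) = 0.844912
P(Offshore blowout preventer fails to close) [OR] = 1 − (1−0.844912) × (1−0.19) = 0.874379
Rounded to 4 decimal places: P(Offshore blowout preventer fails to close) ≈ 0.8744.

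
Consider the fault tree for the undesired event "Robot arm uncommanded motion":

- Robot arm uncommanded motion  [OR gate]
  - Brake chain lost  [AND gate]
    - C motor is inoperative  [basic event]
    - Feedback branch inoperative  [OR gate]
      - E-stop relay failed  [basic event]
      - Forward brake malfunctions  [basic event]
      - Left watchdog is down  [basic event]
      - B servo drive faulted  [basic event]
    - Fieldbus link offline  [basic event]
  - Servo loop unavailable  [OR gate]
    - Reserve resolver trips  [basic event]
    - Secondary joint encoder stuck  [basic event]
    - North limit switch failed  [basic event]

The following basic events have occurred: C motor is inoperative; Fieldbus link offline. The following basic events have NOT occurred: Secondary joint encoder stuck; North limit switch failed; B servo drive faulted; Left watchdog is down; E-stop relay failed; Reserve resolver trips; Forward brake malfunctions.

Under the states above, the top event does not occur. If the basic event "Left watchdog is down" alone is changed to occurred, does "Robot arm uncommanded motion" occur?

Counterfactual: set "Left watchdog is down" to occurred.
Feedback branch inoperative [OR]: E-stop relay failed=not, Forward brake malfunctions=not, Left watchdog is down=occurs, B servo drive faulted=not → at least one input occurs → occurs.
Brake chain lost [AND]: C motor is inoperative=occurs, Feedback branch inoperative=occurs, Fieldbus link offline=occurs → all inputs occur → occurs.
Servo loop unavailable [OR]: Reserve resolver trips=not, Secondary joint encoder stuck=not, North limit switch failed=not → no input occurs → does not occur.
Robot arm uncommanded motion [OR]: Brake chain lost=occurs, Servo loop unavailable=not → at least one input occurs → occurs.

Yes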